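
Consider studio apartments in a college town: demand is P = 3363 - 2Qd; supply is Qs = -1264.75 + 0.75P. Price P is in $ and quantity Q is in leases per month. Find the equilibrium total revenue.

Solving each curve for Q: Qd = 1681.5 - 0.5P.
The market clears where 1681.5 - 0.5P = -1264.75 + 0.75P. Rearranging, 1.25P = 2946.25, hence P* = 2357.
Then Q* = 1681.5 - 0.5(2357) = 503.
Total revenue = P* × Q* = 2357 × 503 = 1185571.

Total revenue = 1185571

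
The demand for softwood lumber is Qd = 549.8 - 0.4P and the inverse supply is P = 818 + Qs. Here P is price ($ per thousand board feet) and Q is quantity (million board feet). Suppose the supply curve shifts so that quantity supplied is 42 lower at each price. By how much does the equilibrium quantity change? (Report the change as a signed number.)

ΔQ = -12

Solving each curve for Q: Qs = -818 + P.
The market clears where 549.8 - 0.4P = -818 + P. Rearranging, 1.4P = 1367.8, hence P* = 977.
From the demand curve, Q* = 549.8 - 0.4(977) = 159.
After the shift, supply is Qs = -860 + P.
New equilibrium: 1409.8 = 1.4P, so P = 1007 and Q = 147.
ΔQ = 147 - 159 = -12.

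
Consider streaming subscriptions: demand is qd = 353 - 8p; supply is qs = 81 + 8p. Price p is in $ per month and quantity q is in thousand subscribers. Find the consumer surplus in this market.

Consumer surplus = 2943.0625

The market clears where 353 - 8p = 81 + 8p. Rearranging, 16p = 272, hence p* = 17.
Substitute back: q* = 353 - 8(17) = 217.
Demand choke price (qd = 0): p = 353/8 = 44.125. Consumer surplus = ½ × (44.125 - 17) × 217 = 2943.0625.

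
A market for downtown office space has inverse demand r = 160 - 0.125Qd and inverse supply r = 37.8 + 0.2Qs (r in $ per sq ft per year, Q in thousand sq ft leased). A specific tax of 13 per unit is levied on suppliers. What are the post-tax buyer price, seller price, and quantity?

r_b = 118, r_s = 105, Q = 336

Inverting to quantity form: Qd = 1280 - 8r and Qs = -189 + 5r.
With a tax of 13 on suppliers, they supply based on the net price r_s = r_b - 13, so Qs = -254 + 5r_b.
Equate demand and the shifted supply: 1280 - 8r_b = -254 + 5r_b, giving 13r_b = 1534, so r_b = 118.
So r_s = 105 and the quantity traded is Q = 1280 - 8(118) = 336.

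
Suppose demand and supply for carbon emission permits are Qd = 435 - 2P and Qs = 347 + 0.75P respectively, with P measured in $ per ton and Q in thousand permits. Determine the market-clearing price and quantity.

P* = 32, Q* = 371

Equating demand and supply, 435 - 2P = 347 + 0.75P gives 2.75P = 88, so P* = 32.
Plugging P* into demand: Q* = 435 - 2(32) = 371.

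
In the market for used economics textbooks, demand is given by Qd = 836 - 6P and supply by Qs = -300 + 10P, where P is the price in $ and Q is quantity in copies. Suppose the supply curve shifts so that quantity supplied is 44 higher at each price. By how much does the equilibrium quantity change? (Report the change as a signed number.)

ΔQ = 16.5

The market clears where 836 - 6P = -300 + 10P. Rearranging, 16P = 1136, hence P* = 71.
From the demand curve, Q* = 836 - 6(71) = 410.
After the shift, supply is Qs = -256 + 10P.
Re-solving, 16P = 1092 gives P = 68.25 and Q = 426.5.
ΔQ = 426.5 - 410 = 16.5.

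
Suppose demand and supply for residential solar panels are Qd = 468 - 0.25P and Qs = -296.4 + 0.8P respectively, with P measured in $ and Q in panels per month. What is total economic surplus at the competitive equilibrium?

Set Qd = Qs: 468 - 0.25P = -296.4 + 0.8P, so 764.4 = 1.05P and P* = 728.
Then Q* = 468 - 0.25(728) = 286.
Demand choke price = 1872; supply choke price = 370.5. CS = ½(1872 - 728)(286) = 163592; PS = ½(728 - 370.5)(286) = 51122.5. Total surplus = 214714.5.

Total surplus = 214714.5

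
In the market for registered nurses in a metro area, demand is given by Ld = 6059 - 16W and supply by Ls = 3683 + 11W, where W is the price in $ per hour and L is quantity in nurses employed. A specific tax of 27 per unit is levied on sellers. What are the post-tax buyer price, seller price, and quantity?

Sellers keep W_s = W_b - 27 per unit, so supply in terms of the buyer price is Ls = 3386 + 11W_b.
Equate demand and the shifted supply: 6059 - 16W_b = 3386 + 11W_b, giving 27W_b = 2673, so W_b = 99.
Then W_s = 99 - 27 = 72 and L = 6059 - 16(99) = 4475.

W_b = 99, W_s = 72, L = 4475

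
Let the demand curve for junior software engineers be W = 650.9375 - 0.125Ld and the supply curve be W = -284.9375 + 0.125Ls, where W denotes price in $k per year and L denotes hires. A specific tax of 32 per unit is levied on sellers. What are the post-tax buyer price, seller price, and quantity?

W_b = 199, W_s = 167, L = 3615.5

Solving each curve for L: Ld = 5207.5 - 8W and Ls = 2279.5 + 8W.
With a tax of 32 on sellers, they supply based on the net price W_s = W_b - 32, so Ls = 2023.5 + 8W_b.
Equate demand and the shifted supply: 5207.5 - 8W_b = 2023.5 + 8W_b, giving 16W_b = 3184, so W_b = 199.
Then W_s = 199 - 32 = 167 and L = 5207.5 - 8(199) = 3615.5.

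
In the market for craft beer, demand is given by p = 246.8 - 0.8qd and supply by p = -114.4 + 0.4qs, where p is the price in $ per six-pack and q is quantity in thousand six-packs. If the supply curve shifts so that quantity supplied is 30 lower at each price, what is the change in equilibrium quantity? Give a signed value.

Solving each curve for q: qd = 308.5 - 1.25p and qs = 286 + 2.5p.
At equilibrium qd = qs, so 308.5 - 1.25p = 286 + 2.5p; collecting terms, 22.5 = 3.75p and p* = 6.
Plugging p* into demand: q* = 308.5 - 1.25(6) = 301.
After the shift, supply is qs = 256 + 2.5p.
New equilibrium: 52.5 = 3.75p, so p = 14 and q = 291.
Δq = 291 - 301 = -10.

Δq = -10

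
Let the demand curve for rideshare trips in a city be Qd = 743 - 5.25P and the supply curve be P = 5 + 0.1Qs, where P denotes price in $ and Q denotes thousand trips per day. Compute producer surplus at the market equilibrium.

Producer surplus = 11045

Rewriting in direct form: Qs = -50 + 10P.
Set Qd = Qs: 743 - 5.25P = -50 + 10P, so 793 = 15.25P and P* = 52.
Substitute back: Q* = 743 - 5.25(52) = 470.
Supply choke price (Qs = 0): P = 5. Producer surplus = ½ × (52 - 5) × 470 = 11045.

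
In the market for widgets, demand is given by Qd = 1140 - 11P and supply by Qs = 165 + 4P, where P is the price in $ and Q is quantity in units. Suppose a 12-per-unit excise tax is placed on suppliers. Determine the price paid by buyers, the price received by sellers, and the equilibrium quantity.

P_b = 68.2, P_s = 56.2, Q = 389.8

With a tax of 12 on suppliers, they supply based on the net price P_s = P_b - 12, so Qs = 117 + 4P_b.
Market clearing requires 1140 - 11P_b = 117 + 4P_b; hence 1023 = 15P_b and P_b = 68.2.
So P_s = 56.2 and the quantity traded is Q = 1140 - 11(68.2) = 389.8.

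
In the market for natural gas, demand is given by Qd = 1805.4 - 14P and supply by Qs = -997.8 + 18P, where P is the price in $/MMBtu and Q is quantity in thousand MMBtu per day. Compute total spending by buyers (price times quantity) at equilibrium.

The market clears where 1805.4 - 14P = -997.8 + 18P. Rearranging, 32P = 2803.2, hence P* = 87.6.
From the demand curve, Q* = 1805.4 - 14(87.6) = 579.
Total spending by buyers = P* × Q* = 87.6 × 579 = 50720.4.

Total spending by buyers = 50720.4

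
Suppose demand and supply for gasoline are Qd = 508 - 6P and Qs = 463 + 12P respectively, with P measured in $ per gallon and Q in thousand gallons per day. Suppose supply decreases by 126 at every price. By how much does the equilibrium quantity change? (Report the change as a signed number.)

ΔQ = -42

The market clears where 508 - 6P = 463 + 12P. Rearranging, 18P = 45, hence P* = 2.5.
From the demand curve, Q* = 508 - 6(2.5) = 493.
After the shift, supply is Qs = 337 + 12P.
The new intersection has 171 = 18P, i.e. P = 9.5, Q = 451.
ΔQ = 451 - 493 = -42.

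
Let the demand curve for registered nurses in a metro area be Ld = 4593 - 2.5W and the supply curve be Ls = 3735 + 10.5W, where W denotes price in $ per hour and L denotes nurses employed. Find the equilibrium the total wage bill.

The total wage bill = 292248

Equating demand and supply, 4593 - 2.5W = 3735 + 10.5W gives 13W = 858, so W* = 66.
Substitute back: L* = 4593 - 2.5(66) = 4428.
The total wage bill = W* × L* = 66 × 4428 = 292248.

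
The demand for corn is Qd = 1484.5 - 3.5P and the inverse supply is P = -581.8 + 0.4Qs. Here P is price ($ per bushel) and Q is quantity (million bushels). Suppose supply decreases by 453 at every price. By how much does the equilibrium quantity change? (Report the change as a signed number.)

ΔQ = -264.25

Solving each curve for Q: Qs = 1454.5 + 2.5P.
The market clears where 1484.5 - 3.5P = 1454.5 + 2.5P. Rearranging, 6P = 30, hence P* = 5.
Substitute back: Q* = 1484.5 - 3.5(5) = 1467.
After the shift, supply is Qs = 1001.5 + 2.5P.
The new intersection has 483 = 6P, i.e. P = 80.5, Q = 1202.75.
ΔQ = 1202.75 - 1467 = -264.25.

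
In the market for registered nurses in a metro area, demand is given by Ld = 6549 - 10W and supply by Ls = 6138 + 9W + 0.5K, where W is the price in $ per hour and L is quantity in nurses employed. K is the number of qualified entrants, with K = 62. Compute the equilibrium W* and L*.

W* = 20, L* = 6349

With K = 62, supply is Ls = 6169 + 9W.
The market clears where 6549 - 10W = 6169 + 9W. Rearranging, 19W = 380, hence W* = 20.
Plugging W* into demand: L* = 6549 - 10(20) = 6349.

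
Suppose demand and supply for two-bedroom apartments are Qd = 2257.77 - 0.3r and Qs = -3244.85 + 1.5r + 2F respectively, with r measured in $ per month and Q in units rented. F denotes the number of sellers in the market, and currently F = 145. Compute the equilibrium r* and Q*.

r* = 2895.9, Q* = 1389

With F = 145, supply is Qs = -2954.85 + 1.5r.
Set Qd = Qs: 2257.77 - 0.3r = -2954.85 + 1.5r, so 5212.62 = 1.8r and r* = 2895.9.
From the demand curve, Q* = 2257.77 - 0.3(2895.9) = 1389.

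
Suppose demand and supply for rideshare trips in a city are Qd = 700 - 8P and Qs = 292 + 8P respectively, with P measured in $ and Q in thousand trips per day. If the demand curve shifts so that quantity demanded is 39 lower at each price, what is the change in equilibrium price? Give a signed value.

ΔP = -2.4375

Set Qd = Qs: 700 - 8P = 292 + 8P, so 408 = 16P and P* = 25.5.
Substitute back: Q* = 700 - 8(25.5) = 496.
After the shift, demand is Qd = 661 - 8P.
The new intersection has 369 = 16P, i.e. P = 23.0625, Q = 476.5.
ΔP = 23.0625 - 25.5 = -2.4375.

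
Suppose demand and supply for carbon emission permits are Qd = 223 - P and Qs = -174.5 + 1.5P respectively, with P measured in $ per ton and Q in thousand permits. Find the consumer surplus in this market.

Consumer surplus = 2048

The market clears where 223 - P = -174.5 + 1.5P. Rearranging, 2.5P = 397.5, hence P* = 159.
Then Q* = 223 - 159 = 64.
Demand choke price (Qd = 0): P = 223. Consumer surplus = ½ × (223 - 159) × 64 = 2048.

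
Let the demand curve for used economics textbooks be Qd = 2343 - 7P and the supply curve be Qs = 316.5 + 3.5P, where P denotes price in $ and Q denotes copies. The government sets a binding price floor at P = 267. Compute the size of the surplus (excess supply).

Evaluating both curves at the floor price 267 gives Qd = 474, Qs = 1251.
Surplus = Qs - Qd = 1251 - 474 = 777.

Surplus = 777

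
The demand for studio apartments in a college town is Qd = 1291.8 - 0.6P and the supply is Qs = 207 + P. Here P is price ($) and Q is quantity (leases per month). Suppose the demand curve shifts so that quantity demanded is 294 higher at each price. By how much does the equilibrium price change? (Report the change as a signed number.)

ΔP = 183.75

The market clears where 1291.8 - 0.6P = 207 + P. Rearranging, 1.6P = 1084.8, hence P* = 678.
Plugging P* into demand: Q* = 1291.8 - 0.6(678) = 885.
After the shift, demand is Qd = 1585.8 - 0.6P.
Re-solving, 1.6P = 1378.8 gives P = 861.75 and Q = 1068.75.
ΔP = 861.75 - 678 = 183.75.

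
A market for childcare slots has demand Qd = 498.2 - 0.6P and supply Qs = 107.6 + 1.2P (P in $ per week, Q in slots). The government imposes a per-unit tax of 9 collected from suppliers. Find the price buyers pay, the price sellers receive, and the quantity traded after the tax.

P_b = 223, P_s = 214, Q = 364.4

The tax drives a wedge P_b - P_s = 9. Substituting P_s = P_b - 9 into supply: Qs = 96.8 + 1.2P_b.
Set Qd = Qs: 498.2 - 0.6P_b = 96.8 + 1.2P_b, so 401.4 = 1.8P_b and P_b = 223.
Then P_s = 223 - 9 = 214 and Q = 498.2 - 0.6(223) = 364.4.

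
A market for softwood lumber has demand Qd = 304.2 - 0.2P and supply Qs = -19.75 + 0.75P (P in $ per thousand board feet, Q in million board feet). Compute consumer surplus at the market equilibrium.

Equating demand and supply, 304.2 - 0.2P = -19.75 + 0.75P gives 0.95P = 323.95, so P* = 341.
Then Q* = 304.2 - 0.2(341) = 236.
Demand choke price (Qd = 0): P = 304.2/0.2 = 1521. Consumer surplus = ½ × (1521 - 341) × 236 = 139240.

Consumer surplus = 139240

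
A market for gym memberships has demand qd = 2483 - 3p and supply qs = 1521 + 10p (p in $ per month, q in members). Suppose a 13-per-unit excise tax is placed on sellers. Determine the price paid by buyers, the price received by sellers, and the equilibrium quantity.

p_b = 84, p_s = 71, q = 2231

The tax drives a wedge p_b - p_s = 13. Substituting p_s = p_b - 13 into supply: qs = 1391 + 10p_b.
Market clearing requires 2483 - 3p_b = 1391 + 10p_b; hence 1092 = 13p_b and p_b = 84.
So p_s = 71 and the quantity traded is q = 2483 - 3(84) = 2231.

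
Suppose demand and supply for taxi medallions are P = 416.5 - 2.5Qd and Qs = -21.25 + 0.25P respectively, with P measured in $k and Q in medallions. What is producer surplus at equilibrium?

Producer surplus = 5202

In direct form, Qd = 166.6 - 0.4P.
At equilibrium Qd = Qs, so 166.6 - 0.4P = -21.25 + 0.25P; collecting terms, 187.85 = 0.65P and P* = 289.
Substitute back: Q* = 166.6 - 0.4(289) = 51.
Supply choke price (Qs = 0): P = 85. Producer surplus = ½ × (289 - 85) × 51 = 5202.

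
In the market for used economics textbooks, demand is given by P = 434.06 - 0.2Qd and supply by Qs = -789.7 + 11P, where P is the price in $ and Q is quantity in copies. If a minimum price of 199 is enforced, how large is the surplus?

Rewriting in direct form: Qd = 2170.3 - 5P.
Evaluating both curves at the floor price 199 gives Qd = 1175.3, Qs = 1399.3.
Surplus = Qs - Qd = 1399.3 - 1175.3 = 224.

Surplus = 224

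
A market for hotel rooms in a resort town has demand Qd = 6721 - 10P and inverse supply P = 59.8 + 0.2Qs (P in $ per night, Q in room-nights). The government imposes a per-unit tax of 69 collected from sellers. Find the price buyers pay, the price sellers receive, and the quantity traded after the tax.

P_b = 491, P_s = 422, Q = 1811

Inverting to quantity form: Qs = -299 + 5P.
Sellers keep P_s = P_b - 69 per unit, so supply in terms of the buyer price is Qs = -644 + 5P_b.
Set Qd = Qs: 6721 - 10P_b = -644 + 5P_b, so 7365 = 15P_b and P_b = 491.
Then P_s = 491 - 69 = 422 and Q = 6721 - 10(491) = 1811.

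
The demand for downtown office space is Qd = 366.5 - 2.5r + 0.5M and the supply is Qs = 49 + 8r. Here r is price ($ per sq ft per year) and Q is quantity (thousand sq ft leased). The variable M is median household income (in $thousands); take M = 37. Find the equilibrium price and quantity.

With M = 37, demand is Qd = 385 - 2.5r.
At equilibrium Qd = Qs, so 385 - 2.5r = 49 + 8r; collecting terms, 336 = 10.5r and r* = 32.
Then Q* = 385 - 2.5(32) = 305.

r* = 32, Q* = 305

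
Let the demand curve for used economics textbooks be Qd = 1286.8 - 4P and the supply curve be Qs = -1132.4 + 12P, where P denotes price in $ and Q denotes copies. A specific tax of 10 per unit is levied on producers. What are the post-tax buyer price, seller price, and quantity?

P_b = 158.7, P_s = 148.7, Q = 652

With a tax of 10 on producers, they supply based on the net price P_s = P_b - 10, so Qs = -1252.4 + 12P_b.
Market clearing requires 1286.8 - 4P_b = -1252.4 + 12P_b; hence 2539.2 = 16P_b and P_b = 158.7.
Then P_s = 158.7 - 10 = 148.7 and Q = 1286.8 - 4(158.7) = 652.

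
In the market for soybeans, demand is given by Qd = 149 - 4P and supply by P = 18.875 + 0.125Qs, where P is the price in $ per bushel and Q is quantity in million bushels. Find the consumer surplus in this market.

Consumer surplus = 300.125

Rewriting in direct form: Qs = -151 + 8P.
The market clears where 149 - 4P = -151 + 8P. Rearranging, 12P = 300, hence P* = 25.
From the demand curve, Q* = 149 - 4(25) = 49.
Demand choke price (Qd = 0): P = 149/4 = 37.25. Consumer surplus = ½ × (37.25 - 25) × 49 = 300.125.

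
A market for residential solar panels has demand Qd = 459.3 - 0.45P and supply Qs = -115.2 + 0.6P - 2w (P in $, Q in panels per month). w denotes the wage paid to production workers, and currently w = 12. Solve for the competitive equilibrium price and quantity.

P* = 570, Q* = 202.8

With w = 12, supply is Qs = -139.2 + 0.6P.
Set Qd = Qs: 459.3 - 0.45P = -139.2 + 0.6P, so 598.5 = 1.05P and P* = 570.
From the demand curve, Q* = 459.3 - 0.45(570) = 202.8.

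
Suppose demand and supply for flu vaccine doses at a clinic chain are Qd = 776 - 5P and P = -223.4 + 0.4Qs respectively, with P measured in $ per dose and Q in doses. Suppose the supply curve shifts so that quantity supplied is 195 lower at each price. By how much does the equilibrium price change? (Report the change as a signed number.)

Rewriting in direct form: Qs = 558.5 + 2.5P.
Equating demand and supply, 776 - 5P = 558.5 + 2.5P gives 7.5P = 217.5, so P* = 29.
Substitute back: Q* = 776 - 5(29) = 631.
After the shift, supply is Qs = 363.5 + 2.5P.
Re-solving, 7.5P = 412.5 gives P = 55 and Q = 501.
ΔP = 55 - 29 = 26.

ΔP = 26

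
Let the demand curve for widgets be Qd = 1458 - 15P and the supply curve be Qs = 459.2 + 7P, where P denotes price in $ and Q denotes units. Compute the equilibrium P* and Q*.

At equilibrium Qd = Qs, so 1458 - 15P = 459.2 + 7P; collecting terms, 998.8 = 22P and P* = 45.4.
Plugging P* into demand: Q* = 1458 - 15(45.4) = 777.

P* = 45.4, Q* = 777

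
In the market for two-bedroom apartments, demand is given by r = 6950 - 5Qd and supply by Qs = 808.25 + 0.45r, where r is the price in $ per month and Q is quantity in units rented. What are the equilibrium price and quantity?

Rewriting in direct form: Qd = 1390 - 0.2r.
At equilibrium Qd = Qs, so 1390 - 0.2r = 808.25 + 0.45r; collecting terms, 581.75 = 0.65r and r* = 895.
From the demand curve, Q* = 1390 - 0.2(895) = 1211.

r* = 895, Q* = 1211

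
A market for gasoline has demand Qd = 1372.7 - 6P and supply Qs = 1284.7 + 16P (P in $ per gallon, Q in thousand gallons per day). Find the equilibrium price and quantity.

P* = 4, Q* = 1348.7

At equilibrium Qd = Qs, so 1372.7 - 6P = 1284.7 + 16P; collecting terms, 88 = 22P and P* = 4.
Then Q* = 1372.7 - 6(4) = 1348.7.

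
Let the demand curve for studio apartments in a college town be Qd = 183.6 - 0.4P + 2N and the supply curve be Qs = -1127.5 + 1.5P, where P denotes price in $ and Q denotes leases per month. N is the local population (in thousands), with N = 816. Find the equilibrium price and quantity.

P* = 1549, Q* = 1196

With N = 816, demand is Qd = 1815.6 - 0.4P.
Set Qd = Qs: 1815.6 - 0.4P = -1127.5 + 1.5P, so 2943.1 = 1.9P and P* = 1549.
From the demand curve, Q* = 1815.6 - 0.4(1549) = 1196.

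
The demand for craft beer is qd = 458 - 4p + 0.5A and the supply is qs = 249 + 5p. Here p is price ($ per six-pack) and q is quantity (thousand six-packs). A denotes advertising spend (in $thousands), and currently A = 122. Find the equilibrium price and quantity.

p* = 30, q* = 399

With A = 122, demand is qd = 519 - 4p.
At equilibrium qd = qs, so 519 - 4p = 249 + 5p; collecting terms, 270 = 9p and p* = 30.
Then q* = 519 - 4(30) = 399.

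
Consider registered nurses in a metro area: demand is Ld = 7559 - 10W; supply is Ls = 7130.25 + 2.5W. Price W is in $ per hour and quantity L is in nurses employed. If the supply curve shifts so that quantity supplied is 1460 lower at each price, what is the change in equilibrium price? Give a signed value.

Set Ld = Ls: 7559 - 10W = 7130.25 + 2.5W, so 428.75 = 12.5W and W* = 34.3.
Plugging W* into demand: L* = 7559 - 10(34.3) = 7216.
After the shift, supply is Ls = 5670.25 + 2.5W.
New equilibrium: 1888.75 = 12.5W, so W = 151.1 and L = 6048.
ΔW = 151.1 - 34.3 = 116.8.

ΔW = 116.8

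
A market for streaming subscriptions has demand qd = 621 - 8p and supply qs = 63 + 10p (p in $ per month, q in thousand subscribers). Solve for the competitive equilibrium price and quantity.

p* = 31, q* = 373

Equating demand and supply, 621 - 8p = 63 + 10p gives 18p = 558, so p* = 31.
Plugging p* into demand: q* = 621 - 8(31) = 373.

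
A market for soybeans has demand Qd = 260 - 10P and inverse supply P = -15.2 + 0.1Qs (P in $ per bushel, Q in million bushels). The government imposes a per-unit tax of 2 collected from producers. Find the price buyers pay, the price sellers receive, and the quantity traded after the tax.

Inverting to quantity form: Qs = 152 + 10P.
With a tax of 2 on producers, they supply based on the net price P_s = P_b - 2, so Qs = 132 + 10P_b.
Set Qd = Qs: 260 - 10P_b = 132 + 10P_b, so 128 = 20P_b and P_b = 6.4.
So P_s = 4.4 and the quantity traded is Q = 260 - 10(6.4) = 196.

P_b = 6.4, P_s = 4.4, Q = 196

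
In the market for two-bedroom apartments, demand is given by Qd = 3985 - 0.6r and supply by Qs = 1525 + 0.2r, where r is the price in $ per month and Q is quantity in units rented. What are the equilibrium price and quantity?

r* = 3075, Q* = 2140

The market clears where 3985 - 0.6r = 1525 + 0.2r. Rearranging, 0.8r = 2460, hence r* = 3075.
Plugging r* into demand: Q* = 3985 - 0.6(3075) = 2140.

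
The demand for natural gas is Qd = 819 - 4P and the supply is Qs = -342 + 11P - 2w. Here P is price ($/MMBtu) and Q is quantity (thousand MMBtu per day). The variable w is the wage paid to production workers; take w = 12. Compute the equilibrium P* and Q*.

P* = 79, Q* = 503

With w = 12, supply is Qs = -366 + 11P.
The market clears where 819 - 4P = -366 + 11P. Rearranging, 15P = 1185, hence P* = 79.
Plugging P* into demand: Q* = 819 - 4(79) = 503.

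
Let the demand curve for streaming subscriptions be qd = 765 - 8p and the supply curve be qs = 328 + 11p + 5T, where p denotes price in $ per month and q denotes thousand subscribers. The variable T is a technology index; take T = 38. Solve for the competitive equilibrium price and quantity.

p* = 13, q* = 661

With T = 38, supply is qs = 518 + 11p.
Set qd = qs: 765 - 8p = 518 + 11p, so 247 = 19p and p* = 13.
From the demand curve, q* = 765 - 8(13) = 661.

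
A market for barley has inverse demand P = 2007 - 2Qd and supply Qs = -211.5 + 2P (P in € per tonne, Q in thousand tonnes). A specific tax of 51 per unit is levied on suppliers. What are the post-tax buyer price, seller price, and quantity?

Inverting to quantity form: Qd = 1003.5 - 0.5P.
The tax drives a wedge P_b - P_s = 51. Substituting P_s = P_b - 51 into supply: Qs = -313.5 + 2P_b.
Market clearing requires 1003.5 - 0.5P_b = -313.5 + 2P_b; hence 1317 = 2.5P_b and P_b = 526.8.
Then P_s = 526.8 - 51 = 475.8 and Q = 1003.5 - 0.5(526.8) = 740.1.

P_b = 526.8, P_s = 475.8, Q = 740.1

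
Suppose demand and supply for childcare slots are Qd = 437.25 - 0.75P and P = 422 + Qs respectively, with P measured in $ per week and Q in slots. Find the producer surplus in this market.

Solving each curve for Q: Qs = -422 + P.
Equating demand and supply, 437.25 - 0.75P = -422 + P gives 1.75P = 859.25, so P* = 491.
From the demand curve, Q* = 437.25 - 0.75(491) = 69.
Supply choke price (Qs = 0): P = 422. Producer surplus = ½ × (491 - 422) × 69 = 2380.5.

Producer surplus = 2380.5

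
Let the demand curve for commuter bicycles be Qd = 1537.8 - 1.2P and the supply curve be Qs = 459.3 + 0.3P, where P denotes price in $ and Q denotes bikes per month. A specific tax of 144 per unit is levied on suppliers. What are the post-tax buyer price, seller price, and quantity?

The tax drives a wedge P_b - P_s = 144. Substituting P_s = P_b - 144 into supply: Qs = 416.1 + 0.3P_b.
Equate demand and the shifted supply: 1537.8 - 1.2P_b = 416.1 + 0.3P_b, giving 1.5P_b = 1121.7, so P_b = 747.8.
So P_s = 603.8 and the quantity traded is Q = 1537.8 - 1.2(747.8) = 640.44.

P_b = 747.8, P_s = 603.8, Q = 640.44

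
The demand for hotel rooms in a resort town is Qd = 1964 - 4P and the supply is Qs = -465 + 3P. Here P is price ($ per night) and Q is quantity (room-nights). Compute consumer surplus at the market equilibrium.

Set Qd = Qs: 1964 - 4P = -465 + 3P, so 2429 = 7P and P* = 347.
Substitute back: Q* = 1964 - 4(347) = 576.
Demand choke price (Qd = 0): P = 1964/4 = 491. Consumer surplus = ½ × (491 - 347) × 576 = 41472.

Consumer surplus = 41472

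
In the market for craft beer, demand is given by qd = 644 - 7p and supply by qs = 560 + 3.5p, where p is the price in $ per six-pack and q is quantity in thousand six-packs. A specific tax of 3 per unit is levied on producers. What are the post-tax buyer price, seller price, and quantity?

p_b = 9, p_s = 6, q = 581

The tax drives a wedge p_b - p_s = 3. Substituting p_s = p_b - 3 into supply: qs = 549.5 + 3.5p_b.
Set qd = qs: 644 - 7p_b = 549.5 + 3.5p_b, so 94.5 = 10.5p_b and p_b = 9.
Then p_s = 9 - 3 = 6 and q = 644 - 7(9) = 581.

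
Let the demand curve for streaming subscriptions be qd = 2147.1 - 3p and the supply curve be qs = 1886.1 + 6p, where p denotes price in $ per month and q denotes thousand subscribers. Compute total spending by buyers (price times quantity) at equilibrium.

Set qd = qs: 2147.1 - 3p = 1886.1 + 6p, so 261 = 9p and p* = 29.
Then q* = 2147.1 - 3(29) = 2060.1.
Total spending by buyers = p* × q* = 29 × 2060.1 = 59742.9.

Total spending by buyers = 59742.9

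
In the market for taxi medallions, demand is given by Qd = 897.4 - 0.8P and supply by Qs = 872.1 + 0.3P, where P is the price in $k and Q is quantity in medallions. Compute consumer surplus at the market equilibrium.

Consumer surplus = 482900.625

Equating demand and supply, 897.4 - 0.8P = 872.1 + 0.3P gives 1.1P = 25.3, so P* = 23.
Substitute back: Q* = 897.4 - 0.8(23) = 879.
Demand choke price (Qd = 0): P = 897.4/0.8 = 1121.75. Consumer surplus = ½ × (1121.75 - 23) × 879 = 482900.625.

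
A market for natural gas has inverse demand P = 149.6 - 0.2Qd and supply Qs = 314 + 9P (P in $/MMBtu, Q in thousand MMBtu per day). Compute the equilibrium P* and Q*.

Rewriting in direct form: Qd = 748 - 5P.
The market clears where 748 - 5P = 314 + 9P. Rearranging, 14P = 434, hence P* = 31.
Substitute back: Q* = 748 - 5(31) = 593.

P* = 31, Q* = 593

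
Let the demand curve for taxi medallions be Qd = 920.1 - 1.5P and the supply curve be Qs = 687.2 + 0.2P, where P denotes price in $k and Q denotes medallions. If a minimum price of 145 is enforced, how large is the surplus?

Surplus = 13.6

With P fixed at 145, quantity demanded is 702.6 and quantity supplied is 716.2.
Surplus = Qs - Qd = 716.2 - 702.6 = 13.6.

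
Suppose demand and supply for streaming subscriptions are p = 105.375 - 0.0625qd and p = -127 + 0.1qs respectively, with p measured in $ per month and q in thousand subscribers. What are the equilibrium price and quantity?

p* = 16, q* = 1430

Rewriting in direct form: qd = 1686 - 16p and qs = 1270 + 10p.
At equilibrium qd = qs, so 1686 - 16p = 1270 + 10p; collecting terms, 416 = 26p and p* = 16.
From the demand curve, q* = 1686 - 16(16) = 1430.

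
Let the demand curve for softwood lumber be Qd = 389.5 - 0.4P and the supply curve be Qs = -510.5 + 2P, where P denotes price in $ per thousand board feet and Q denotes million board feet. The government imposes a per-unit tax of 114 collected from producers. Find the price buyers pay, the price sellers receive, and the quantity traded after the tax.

P_b = 470, P_s = 356, Q = 201.5

With a tax of 114 on producers, they supply based on the net price P_s = P_b - 114, so Qs = -738.5 + 2P_b.
Market clearing requires 389.5 - 0.4P_b = -738.5 + 2P_b; hence 1128 = 2.4P_b and P_b = 470.
So P_s = 356 and the quantity traded is Q = 389.5 - 0.4(470) = 201.5.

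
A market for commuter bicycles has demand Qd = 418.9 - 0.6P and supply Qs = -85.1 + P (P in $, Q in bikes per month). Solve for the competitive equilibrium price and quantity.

P* = 315, Q* = 229.9

At equilibrium Qd = Qs, so 418.9 - 0.6P = -85.1 + P; collecting terms, 504 = 1.6P and P* = 315.
Then Q* = 418.9 - 0.6(315) = 229.9.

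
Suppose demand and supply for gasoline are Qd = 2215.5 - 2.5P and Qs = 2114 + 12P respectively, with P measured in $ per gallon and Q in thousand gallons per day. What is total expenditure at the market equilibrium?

At equilibrium Qd = Qs, so 2215.5 - 2.5P = 2114 + 12P; collecting terms, 101.5 = 14.5P and P* = 7.
Substitute back: Q* = 2215.5 - 2.5(7) = 2198.
Total expenditure = P* × Q* = 7 × 2198 = 15386.

Total expenditure = 15386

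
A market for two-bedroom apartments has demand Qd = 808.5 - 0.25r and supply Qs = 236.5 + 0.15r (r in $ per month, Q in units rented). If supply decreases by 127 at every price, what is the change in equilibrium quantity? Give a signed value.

ΔQ = -79.375

Set Qd = Qs: 808.5 - 0.25r = 236.5 + 0.15r, so 572 = 0.4r and r* = 1430.
Substitute back: Q* = 808.5 - 0.25(1430) = 451.
After the shift, supply is Qs = 109.5 + 0.15r.
The new intersection has 699 = 0.4r, i.e. r = 1747.5, Q = 371.625.
ΔQ = 371.625 - 451 = -79.375.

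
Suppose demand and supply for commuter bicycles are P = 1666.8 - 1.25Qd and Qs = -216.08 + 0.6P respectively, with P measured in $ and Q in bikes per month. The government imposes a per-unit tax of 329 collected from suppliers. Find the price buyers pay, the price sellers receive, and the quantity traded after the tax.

P_b = 1247.8, P_s = 918.8, Q = 335.2

Inverting to quantity form: Qd = 1333.44 - 0.8P.
Suppliers keep P_s = P_b - 329 per unit, so supply in terms of the buyer price is Qs = -413.48 + 0.6P_b.
Equate demand and the shifted supply: 1333.44 - 0.8P_b = -413.48 + 0.6P_b, giving 1.4P_b = 1746.92, so P_b = 1247.8.
Then P_s = 1247.8 - 329 = 918.8 and Q = 1333.44 - 0.8(1247.8) = 335.2.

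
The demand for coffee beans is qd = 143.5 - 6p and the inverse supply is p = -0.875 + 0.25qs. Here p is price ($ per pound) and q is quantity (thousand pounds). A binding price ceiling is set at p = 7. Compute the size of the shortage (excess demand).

Solving each curve for q: qs = 3.5 + 4p.
Evaluating both curves at the ceiling price 7 gives qd = 101.5, qs = 31.5.
Shortage = qd - qs = 101.5 - 31.5 = 70.

Shortage = 70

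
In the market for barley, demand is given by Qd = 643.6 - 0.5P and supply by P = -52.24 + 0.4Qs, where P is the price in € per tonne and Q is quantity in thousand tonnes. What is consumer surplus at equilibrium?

Consumer surplus = 311475.61

Inverting to quantity form: Qs = 130.6 + 2.5P.
The market clears where 643.6 - 0.5P = 130.6 + 2.5P. Rearranging, 3P = 513, hence P* = 171.
Substitute back: Q* = 643.6 - 0.5(171) = 558.1.
Demand choke price (Qd = 0): P = 643.6/0.5 = 1287.2. Consumer surplus = ½ × (1287.2 - 171) × 558.1 = 311475.61.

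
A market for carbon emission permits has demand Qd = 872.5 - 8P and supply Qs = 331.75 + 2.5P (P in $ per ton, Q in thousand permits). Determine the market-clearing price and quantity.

The market clears where 872.5 - 8P = 331.75 + 2.5P. Rearranging, 10.5P = 540.75, hence P* = 51.5.
Substitute back: Q* = 872.5 - 8(51.5) = 460.5.

P* = 51.5, Q* = 460.5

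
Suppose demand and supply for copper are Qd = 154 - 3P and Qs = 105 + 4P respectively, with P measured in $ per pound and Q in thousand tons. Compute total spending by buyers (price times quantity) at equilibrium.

The market clears where 154 - 3P = 105 + 4P. Rearranging, 7P = 49, hence P* = 7.
From the demand curve, Q* = 154 - 3(7) = 133.
Total spending by buyers = P* × Q* = 7 × 133 = 931.

Total spending by buyers = 931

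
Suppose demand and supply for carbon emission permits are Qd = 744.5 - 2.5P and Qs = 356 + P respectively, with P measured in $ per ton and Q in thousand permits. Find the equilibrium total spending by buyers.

Equating demand and supply, 744.5 - 2.5P = 356 + P gives 3.5P = 388.5, so P* = 111.
Then Q* = 744.5 - 2.5(111) = 467.
Total spending by buyers = P* × Q* = 111 × 467 = 51837.

Total spending by buyers = 51837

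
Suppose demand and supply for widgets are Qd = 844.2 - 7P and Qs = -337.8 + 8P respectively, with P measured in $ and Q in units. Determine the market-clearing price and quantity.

P* = 78.8, Q* = 292.6

The market clears where 844.2 - 7P = -337.8 + 8P. Rearranging, 15P = 1182, hence P* = 78.8.
Plugging P* into demand: Q* = 844.2 - 7(78.8) = 292.6.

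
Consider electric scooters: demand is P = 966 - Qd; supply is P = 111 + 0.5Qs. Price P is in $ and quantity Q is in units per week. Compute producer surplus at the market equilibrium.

Rewriting in direct form: Qd = 966 - P and Qs = -222 + 2P.
At equilibrium Qd = Qs, so 966 - P = -222 + 2P; collecting terms, 1188 = 3P and P* = 396.
Substitute back: Q* = 966 - 396 = 570.
Supply choke price (Qs = 0): P = 111. Producer surplus = ½ × (396 - 111) × 570 = 81225.

Producer surplus = 81225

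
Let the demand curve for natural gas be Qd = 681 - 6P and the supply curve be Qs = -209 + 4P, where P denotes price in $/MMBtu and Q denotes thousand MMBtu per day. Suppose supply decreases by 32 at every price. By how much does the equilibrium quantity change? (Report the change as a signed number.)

ΔQ = -19.2

Equating demand and supply, 681 - 6P = -209 + 4P gives 10P = 890, so P* = 89.
Plugging P* into demand: Q* = 681 - 6(89) = 147.
After the shift, supply is Qs = -241 + 4P.
New equilibrium: 922 = 10P, so P = 92.2 and Q = 127.8.
ΔQ = 127.8 - 147 = -19.2.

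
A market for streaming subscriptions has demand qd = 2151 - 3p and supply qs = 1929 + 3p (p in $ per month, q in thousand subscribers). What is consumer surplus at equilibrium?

The market clears where 2151 - 3p = 1929 + 3p. Rearranging, 6p = 222, hence p* = 37.
From the demand curve, q* = 2151 - 3(37) = 2040.
Demand choke price (qd = 0): p = 2151/3 = 717. Consumer surplus = ½ × (717 - 37) × 2040 = 693600.

Consumer surplus = 693600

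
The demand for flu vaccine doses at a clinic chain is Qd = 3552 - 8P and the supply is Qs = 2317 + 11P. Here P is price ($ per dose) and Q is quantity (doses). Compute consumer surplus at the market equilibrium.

Consumer surplus = 574564

Set Qd = Qs: 3552 - 8P = 2317 + 11P, so 1235 = 19P and P* = 65.
Plugging P* into demand: Q* = 3552 - 8(65) = 3032.
Demand choke price (Qd = 0): P = 3552/8 = 444. Consumer surplus = ½ × (444 - 65) × 3032 = 574564.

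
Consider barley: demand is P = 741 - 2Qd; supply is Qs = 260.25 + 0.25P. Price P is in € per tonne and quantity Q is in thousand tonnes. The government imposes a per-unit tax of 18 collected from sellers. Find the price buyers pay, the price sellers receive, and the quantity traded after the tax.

P_b = 153, P_s = 135, Q = 294

Solving each curve for Q: Qd = 370.5 - 0.5P.
Sellers keep P_s = P_b - 18 per unit, so supply in terms of the buyer price is Qs = 255.75 + 0.25P_b.
Set Qd = Qs: 370.5 - 0.5P_b = 255.75 + 0.25P_b, so 114.75 = 0.75P_b and P_b = 153.
Then P_s = 153 - 18 = 135 and Q = 370.5 - 0.5(153) = 294.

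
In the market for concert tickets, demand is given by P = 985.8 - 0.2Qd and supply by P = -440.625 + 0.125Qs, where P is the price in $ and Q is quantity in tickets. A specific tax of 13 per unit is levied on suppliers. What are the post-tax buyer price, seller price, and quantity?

P_b = 116, P_s = 103, Q = 4349

Rewriting in direct form: Qd = 4929 - 5P and Qs = 3525 + 8P.
With a tax of 13 on suppliers, they supply based on the net price P_s = P_b - 13, so Qs = 3421 + 8P_b.
Set Qd = Qs: 4929 - 5P_b = 3421 + 8P_b, so 1508 = 13P_b and P_b = 116.
Then P_s = 116 - 13 = 103 and Q = 4929 - 5(116) = 4349.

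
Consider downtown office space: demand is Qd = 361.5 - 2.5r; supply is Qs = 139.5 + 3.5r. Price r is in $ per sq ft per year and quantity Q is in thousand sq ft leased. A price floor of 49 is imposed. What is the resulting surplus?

At r = 49: Qd = 239 and Qs = 311.
Surplus = Qs - Qd = 311 - 239 = 72.

Surplus = 72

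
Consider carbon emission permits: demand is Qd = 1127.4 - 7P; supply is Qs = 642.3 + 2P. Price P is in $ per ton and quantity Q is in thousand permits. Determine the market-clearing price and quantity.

Equating demand and supply, 1127.4 - 7P = 642.3 + 2P gives 9P = 485.1, so P* = 53.9.
From the demand curve, Q* = 1127.4 - 7(53.9) = 750.1.

P* = 53.9, Q* = 750.1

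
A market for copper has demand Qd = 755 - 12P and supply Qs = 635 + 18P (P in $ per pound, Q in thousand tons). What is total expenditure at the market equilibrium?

Equating demand and supply, 755 - 12P = 635 + 18P gives 30P = 120, so P* = 4.
Then Q* = 755 - 12(4) = 707.
Total expenditure = P* × Q* = 4 × 707 = 2828.

Total expenditure = 2828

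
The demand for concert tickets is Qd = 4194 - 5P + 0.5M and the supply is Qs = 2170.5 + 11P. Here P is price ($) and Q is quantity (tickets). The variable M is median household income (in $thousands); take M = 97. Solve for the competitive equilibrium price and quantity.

P* = 129.5, Q* = 3595

With M = 97, demand is Qd = 4242.5 - 5P.
At equilibrium Qd = Qs, so 4242.5 - 5P = 2170.5 + 11P; collecting terms, 2072 = 16P and P* = 129.5.
From the demand curve, Q* = 4242.5 - 5(129.5) = 3595.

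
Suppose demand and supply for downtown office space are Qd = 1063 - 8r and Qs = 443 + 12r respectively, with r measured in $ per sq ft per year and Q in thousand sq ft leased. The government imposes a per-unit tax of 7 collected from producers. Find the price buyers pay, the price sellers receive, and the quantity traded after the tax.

r_b = 35.2, r_s = 28.2, Q = 781.4

With a tax of 7 on producers, they supply based on the net price r_s = r_b - 7, so Qs = 359 + 12r_b.
Market clearing requires 1063 - 8r_b = 359 + 12r_b; hence 704 = 20r_b and r_b = 35.2.
Then r_s = 35.2 - 7 = 28.2 and Q = 1063 - 8(35.2) = 781.4.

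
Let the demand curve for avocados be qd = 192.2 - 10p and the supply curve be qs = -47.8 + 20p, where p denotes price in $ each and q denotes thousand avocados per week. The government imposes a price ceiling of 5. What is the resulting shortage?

Evaluating both curves at the ceiling price 5 gives qd = 142.2, qs = 52.2.
Shortage = qd - qs = 142.2 - 52.2 = 90.

Shortage = 90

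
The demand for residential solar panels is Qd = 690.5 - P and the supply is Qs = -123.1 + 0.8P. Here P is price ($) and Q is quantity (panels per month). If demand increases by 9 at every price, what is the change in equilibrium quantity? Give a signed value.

ΔQ = 4

Equating demand and supply, 690.5 - P = -123.1 + 0.8P gives 1.8P = 813.6, so P* = 452.
From the demand curve, Q* = 690.5 - 452 = 238.5.
After the shift, demand is Qd = 699.5 - P.
New equilibrium: 822.6 = 1.8P, so P = 457 and Q = 242.5.
ΔQ = 242.5 - 238.5 = 4.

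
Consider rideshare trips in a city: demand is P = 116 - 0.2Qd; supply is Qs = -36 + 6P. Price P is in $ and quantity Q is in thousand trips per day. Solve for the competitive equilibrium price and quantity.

Solving each curve for Q: Qd = 580 - 5P.
At equilibrium Qd = Qs, so 580 - 5P = -36 + 6P; collecting terms, 616 = 11P and P* = 56.
Plugging P* into demand: Q* = 580 - 5(56) = 300.

P* = 56, Q* = 300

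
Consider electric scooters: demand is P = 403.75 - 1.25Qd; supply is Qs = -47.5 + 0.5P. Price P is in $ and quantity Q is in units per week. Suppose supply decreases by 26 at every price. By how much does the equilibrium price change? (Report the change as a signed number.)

ΔP = 20

Inverting to quantity form: Qd = 323 - 0.8P.
At equilibrium Qd = Qs, so 323 - 0.8P = -47.5 + 0.5P; collecting terms, 370.5 = 1.3P and P* = 285.
Then Q* = 323 - 0.8(285) = 95.
After the shift, supply is Qs = -73.5 + 0.5P.
The new intersection has 396.5 = 1.3P, i.e. P = 305, Q = 79.
ΔP = 305 - 285 = 20.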